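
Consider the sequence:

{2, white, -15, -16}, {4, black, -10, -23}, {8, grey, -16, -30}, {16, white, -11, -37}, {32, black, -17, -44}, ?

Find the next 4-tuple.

First slot — ×2 each step: 2, 4, 8, 16, 32 → 64.
Shade — repeats white → black → grey: white, black, grey, white, black → grey.
Third slot: alternating steps +5, −6, +5, −6, …; -15, -10, -16, -11, -17 → -12.
Fourth slot goes -16, -23, -30, -37, -44 → -51 (−7 each step).
Combining the parts gives {64, grey, -12, -51}.

{64, grey, -12, -51}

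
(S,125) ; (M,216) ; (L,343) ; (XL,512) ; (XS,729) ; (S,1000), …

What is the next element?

(M,1331)

Size — repeats S → M → L → XL → XS: S, M, L, XL, XS, S → M.
For the second part, perfect cubes: 5³, 6³, 7³, …: 125, 216, 343, 512, 729, 1000 → 1331.
Combining the parts gives (M,1331).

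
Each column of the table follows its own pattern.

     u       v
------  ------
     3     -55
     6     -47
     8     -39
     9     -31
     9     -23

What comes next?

Column u — differences are 3, 2, 1, … (decreasing by 1 each time): 3, 6, 8, 9, 9 → 8.
Column v goes -55, -47, -39, -31, -23 → -15 (+8 each step).
Putting it together: 8  -15.

8  -15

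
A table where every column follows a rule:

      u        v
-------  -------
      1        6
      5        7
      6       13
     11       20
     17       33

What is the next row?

Column u: each term is the sum of the two before it, so 1, 5, 6, 11, 17 → 28.
Column v: 6, 7, 13, 20, 33 → 53 (each term is the sum of the two before it).
So the next row is 28  53.

28  53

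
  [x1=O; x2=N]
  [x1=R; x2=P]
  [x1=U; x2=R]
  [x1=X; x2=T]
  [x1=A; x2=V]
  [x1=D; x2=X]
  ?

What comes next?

X1 goes O, R, U, X, A, D → G (letters move forward 3 places in the alphabet, wrapping Z→A).
X2: N, P, R, T, V, X → Z (letters move forward 2 places in the alphabet).
Combining the parts gives [x1=G; x2=Z].

[x1=G; x2=Z]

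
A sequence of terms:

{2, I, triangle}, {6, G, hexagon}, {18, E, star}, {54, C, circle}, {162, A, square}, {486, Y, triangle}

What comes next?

{1458, W, hexagon}

First slot: ×3 each step, so 2, 6, 18, 54, 162, 486 → 1458.
Letter: I, G, E, C, A, Y → W (letters move back 2 places in the alphabet, wrapping A→Z).
Shape — repeats triangle → hexagon → star → circle → square: triangle, hexagon, star, circle, square, triangle → hexagon.
So the next term is {1458, W, hexagon}.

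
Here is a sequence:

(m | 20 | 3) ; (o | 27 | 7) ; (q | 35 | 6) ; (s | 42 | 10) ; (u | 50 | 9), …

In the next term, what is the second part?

Letter: letters move forward 2 places in the alphabet, so m, o, q, s, u → w.
Second part — alternating steps +7, +8, +7, +8, …: 20, 27, 35, 42, 50 → 57.
Third part: 3, 7, 6, 10, 9 → 13 (alternating steps +4, −1, +4, −1, …).

57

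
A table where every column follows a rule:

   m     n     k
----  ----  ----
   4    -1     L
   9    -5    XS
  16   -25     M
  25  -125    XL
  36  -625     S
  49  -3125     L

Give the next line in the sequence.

Column m: 4, 9, 16, 25, 36, 49 → 64 (perfect squares: 2², 3², 4², …).
Column n — ×5 each step: -1, -5, -25, -125, -625, -3125 → -15625.
Column k: repeats L → XS → M → XL → S; L, XS, M, XL, S, L → XS.
So the next line is 64  -15625  XS.

64  -15625  XS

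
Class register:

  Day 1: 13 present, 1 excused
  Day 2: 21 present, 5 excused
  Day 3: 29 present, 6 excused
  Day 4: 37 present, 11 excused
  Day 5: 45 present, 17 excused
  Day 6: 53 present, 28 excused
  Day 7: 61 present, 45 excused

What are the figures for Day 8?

69 present, 73 excused

Present: 13, 21, 29, 37, 45, 53, 61 → 69 (+8 each step).
Excused: 1, 5, 6, 11, 17, 28, 45 → 73 (each term is the sum of the two before it).
Combining the parts gives 69 present, 73 excused.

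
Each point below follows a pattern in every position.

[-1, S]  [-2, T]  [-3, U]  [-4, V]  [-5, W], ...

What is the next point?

[-6, X]

For the first coordinate, −1 each step: -1, -2, -3, -4, -5 → -6.
Letter — letters move forward 1 place in the alphabet: S, T, U, V, W → X.
Combining the parts gives [-6, X].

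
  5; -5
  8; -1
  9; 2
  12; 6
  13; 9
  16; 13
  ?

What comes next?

First value — alternating steps +3, +1, +3, +1, …: 5, 8, 9, 12, 13, 16 → 17.
Second value: alternating steps +4, +3, +4, +3, …; -5, -1, 2, 6, 9, 13 → 16.
Putting it together: 17; 16.

17; 16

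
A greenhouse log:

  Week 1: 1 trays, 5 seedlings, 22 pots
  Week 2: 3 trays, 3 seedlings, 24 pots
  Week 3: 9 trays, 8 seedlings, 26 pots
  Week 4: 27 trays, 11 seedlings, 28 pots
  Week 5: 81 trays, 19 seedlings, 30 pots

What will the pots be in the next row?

32

Pots — +2 each step: 22, 24, 26, 28, 30 → 32.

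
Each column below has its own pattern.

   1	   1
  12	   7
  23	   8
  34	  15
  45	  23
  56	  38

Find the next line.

67  61

First component goes 1, 12, 23, 34, 45, 56 → 67 (+11 each step).
Second component goes 1, 7, 8, 15, 23, 38 → 61 (each term is the sum of the two before it).
So the next line is 67  61.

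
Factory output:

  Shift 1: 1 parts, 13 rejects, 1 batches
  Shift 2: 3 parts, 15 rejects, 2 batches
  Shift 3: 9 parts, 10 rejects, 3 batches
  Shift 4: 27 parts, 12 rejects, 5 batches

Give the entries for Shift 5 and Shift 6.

Parts — ×3 each step: 1, 3, 9, 27 → 81 → 243.
Rejects: 13, 15, 10, 12 → 7 → 9 (alternating steps +2, −5, +2, −5, …).
Batches: each term is the sum of the two before it; 1, 2, 3, 5 → 8 → 13.
So the next two records are 81 parts, 7 rejects, 8 batches and 243 parts, 9 rejects, 13 batches.

81 parts, 7 rejects, 8 batches; 243 parts, 9 rejects, 13 batches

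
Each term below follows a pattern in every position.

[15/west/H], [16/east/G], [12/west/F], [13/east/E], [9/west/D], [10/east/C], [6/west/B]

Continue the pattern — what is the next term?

First value goes 15, 16, 12, 13, 9, 10, 6 → 7 (alternating steps +1, −4, +1, −4, …).
Direction — alternates west ↔ east: west, east, west, east, west, east, west → east.
Letter: letters move back 1 place in the alphabet, so H, G, F, E, D, C, B → A.
Combining the parts gives [7/east/A].

[7/east/A]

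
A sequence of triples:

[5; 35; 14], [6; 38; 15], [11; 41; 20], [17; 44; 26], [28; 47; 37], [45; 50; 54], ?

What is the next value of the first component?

For the first component, each term is the sum of the two before it: 5, 6, 11, 17, 28, 45 → 73.

73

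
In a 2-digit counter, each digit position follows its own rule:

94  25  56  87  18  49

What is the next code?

For the first digit, +3 each step, mod 10: 9, 2, 5, 8, 1, 4 → 7.
Second digit: +1 each step, mod 10; 4, 5, 6, 7, 8, 9 → 0.
Combining the parts gives 70.

70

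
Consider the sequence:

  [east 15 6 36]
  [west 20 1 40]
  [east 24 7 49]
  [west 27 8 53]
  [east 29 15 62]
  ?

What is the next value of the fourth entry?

Fourth entry: alternating steps +4, +9, +4, +9, …, so 36, 40, 49, 53, 62 → 66.

66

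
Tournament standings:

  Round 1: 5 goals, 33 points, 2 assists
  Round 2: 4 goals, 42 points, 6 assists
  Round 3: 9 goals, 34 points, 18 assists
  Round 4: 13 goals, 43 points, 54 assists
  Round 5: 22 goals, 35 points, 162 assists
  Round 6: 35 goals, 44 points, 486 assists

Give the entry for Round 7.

57 goals, 36 points, 1458 assists

Goals goes 5, 4, 9, 13, 22, 35 → 57 (each term is the sum of the two before it).
Points: alternating steps +9, −8, +9, −8, …; 33, 42, 34, 43, 35, 44 → 36.
Assists: ×3 each step, so 2, 6, 18, 54, 162, 486 → 1458.
Combining the parts gives 57 goals, 36 points, 1458 assists.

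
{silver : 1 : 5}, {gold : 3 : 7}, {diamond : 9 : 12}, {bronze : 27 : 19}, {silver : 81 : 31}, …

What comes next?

Rank goes silver, gold, diamond, bronze, silver → gold (repeats silver → gold → diamond → bronze).
Second coordinate: ×3 each step, so 1, 3, 9, 27, 81 → 243.
Third coordinate: each term is the sum of the two before it, so 5, 7, 12, 19, 31 → 50.
Combining the parts gives {gold : 243 : 50}.

{gold : 243 : 50}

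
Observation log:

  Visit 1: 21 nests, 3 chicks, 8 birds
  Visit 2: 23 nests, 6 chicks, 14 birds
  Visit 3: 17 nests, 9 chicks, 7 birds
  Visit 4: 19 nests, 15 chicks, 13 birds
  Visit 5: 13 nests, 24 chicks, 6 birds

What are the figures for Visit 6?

15 nests, 39 chicks, 12 birds

Nests: alternating steps +2, −6, +2, −6, …; 21, 23, 17, 19, 13 → 15.
Chicks: 3, 6, 9, 15, 24 → 39 (each term is the sum of the two before it).
Birds: 8, 14, 7, 13, 6 → 12 (alternating steps +6, −7, +6, −7, …).
Combining the parts gives 15 nests, 39 chicks, 12 birds.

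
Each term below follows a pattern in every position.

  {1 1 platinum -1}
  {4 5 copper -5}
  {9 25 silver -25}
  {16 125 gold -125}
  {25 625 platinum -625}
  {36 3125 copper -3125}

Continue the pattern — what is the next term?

First value: 1, 4, 9, 16, 25, 36 → 49 (perfect squares: 1², 2², 3², …).
Second value: ×5 each step; 1, 5, 25, 125, 625, 3125 → 15625.
Metal: repeats platinum → copper → silver → gold, so platinum, copper, silver, gold, platinum, copper → silver.
Fourth value — always the negative of the second value: -1, -5, -25, -125, -625, -3125 → -15625.
Combining the parts gives {49 15625 silver -15625}.

{49 15625 silver -15625}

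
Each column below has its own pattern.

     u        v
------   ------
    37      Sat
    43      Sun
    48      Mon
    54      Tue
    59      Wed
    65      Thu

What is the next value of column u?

70

For the column u, alternating steps +6, +5, +6, +5, …: 37, 43, 48, 54, 59, 65 → 70.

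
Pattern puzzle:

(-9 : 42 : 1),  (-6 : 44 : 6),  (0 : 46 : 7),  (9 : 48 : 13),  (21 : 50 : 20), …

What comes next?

For the first component, differences are 3, 6, 9, … (increasing by 3 each time): -9, -6, 0, 9, 21 → 36.
Second component: +2 each step; 42, 44, 46, 48, 50 → 52.
Third component: each term is the sum of the two before it; 1, 6, 7, 13, 20 → 33.
Combining the parts gives (36 : 52 : 33).

(36 : 52 : 33)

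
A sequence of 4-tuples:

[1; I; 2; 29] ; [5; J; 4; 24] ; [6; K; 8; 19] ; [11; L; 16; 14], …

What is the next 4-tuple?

[17; M; 32; 9]

First part goes 1, 5, 6, 11 → 17 (each term is the sum of the two before it).
Letter: I, J, K, L → M (letters move forward 1 place in the alphabet).
For the third part, ×2 each step: 2, 4, 8, 16 → 32.
For the fourth part, −5 each step: 29, 24, 19, 14 → 9.
Combining the parts gives [17; M; 32; 9].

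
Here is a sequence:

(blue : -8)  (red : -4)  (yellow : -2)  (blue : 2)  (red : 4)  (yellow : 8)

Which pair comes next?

Colour — repeats blue → red → yellow: blue, red, yellow, blue, red, yellow → blue.
Second slot: -8, -4, -2, 2, 4, 8 → 10 (alternating steps +4, +2, +4, +2, …).
So the next pair is (blue : 10).

(blue : 10)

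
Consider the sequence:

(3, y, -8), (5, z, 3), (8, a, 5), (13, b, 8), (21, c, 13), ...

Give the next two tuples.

(34, d, 21), (55, e, 34)

First part: each term is the sum of the two before it; 3, 5, 8, 13, 21 → 34 → 55.
Letter: letters move forward 1 place in the alphabet, wrapping Z→A, so y, z, a, b, c → d → e.
For the third part, always the previous value of the first part: -8, 3, 5, 8, 13 → 21 → 34.
So the next two tuples are (34, d, 21) and (55, e, 34).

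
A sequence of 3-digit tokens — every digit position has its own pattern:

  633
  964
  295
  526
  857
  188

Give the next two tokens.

First digit: 6, 9, 2, 5, 8, 1 → 4 → 7 (+3 each step, mod 10).
Second digit — +3 each step, mod 10: 3, 6, 9, 2, 5, 8 → 1 → 4.
Third digit — +1 each step, mod 10: 3, 4, 5, 6, 7, 8 → 9 → 0.
So the next two tokens are 419 and 740.

419 then 740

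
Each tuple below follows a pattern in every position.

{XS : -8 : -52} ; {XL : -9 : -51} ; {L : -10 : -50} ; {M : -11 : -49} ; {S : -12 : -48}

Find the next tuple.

Size goes XS, XL, L, M, S → XS (runs backward through clothing sizes XS→XL).
Second coordinate — −1 each step: -8, -9, -10, -11, -12 → -13.
Third coordinate goes -52, -51, -50, -49, -48 → -47 (+1 each step).
Combining the parts gives {XS : -13 : -47}.

{XS : -13 : -47}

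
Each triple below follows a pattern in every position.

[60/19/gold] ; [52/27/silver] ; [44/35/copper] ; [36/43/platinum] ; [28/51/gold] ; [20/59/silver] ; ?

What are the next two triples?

[12/67/copper], [4/75/platinum]

First slot: −8 each step, so 60, 52, 44, 36, 28, 20 → 12 → 4.
For the second slot, together with the first slot always sums to 79: 19, 27, 35, 43, 51, 59 → 67 → 75.
Metal: repeats gold → silver → copper → platinum, so gold, silver, copper, platinum, gold, silver → copper → platinum.
Putting the parts together: [12/67/copper] and then [4/75/platinum].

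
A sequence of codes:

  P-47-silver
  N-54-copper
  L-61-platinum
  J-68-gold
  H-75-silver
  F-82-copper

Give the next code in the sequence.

D-89-platinum

Letter: letters move back 2 places in the alphabet; P, N, L, J, H, F → D.
Second component: 47, 54, 61, 68, 75, 82 → 89 (+7 each step).
Metal goes silver, copper, platinum, gold, silver, copper → platinum (repeats silver → copper → platinum → gold).
Combining the parts gives D-89-platinum.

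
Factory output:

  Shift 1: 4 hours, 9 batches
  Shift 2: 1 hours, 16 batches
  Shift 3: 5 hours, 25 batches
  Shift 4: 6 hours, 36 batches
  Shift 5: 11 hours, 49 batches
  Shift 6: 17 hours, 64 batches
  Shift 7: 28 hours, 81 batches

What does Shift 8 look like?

Hours: each term is the sum of the two before it, so 4, 1, 5, 6, 11, 17, 28 → 45.
For the batches, perfect squares: 3², 4², 5², …: 9, 16, 25, 36, 49, 64, 81 → 100.
Putting it together: 45 hours, 100 batches.

45 hours, 100 batches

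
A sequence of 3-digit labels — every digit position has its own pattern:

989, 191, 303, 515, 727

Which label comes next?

First digit: +2 each step, mod 10; 9, 1, 3, 5, 7 → 9.
Second digit — +1 each step, mod 10: 8, 9, 0, 1, 2 → 3.
Third digit: +2 each step, mod 10; 9, 1, 3, 5, 7 → 9.
Combining the parts gives 939.

939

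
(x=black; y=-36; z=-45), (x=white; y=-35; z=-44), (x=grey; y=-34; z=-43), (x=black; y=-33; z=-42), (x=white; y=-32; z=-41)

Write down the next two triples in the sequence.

(x=grey; y=-31; z=-40), (x=black; y=-30; z=-39)

X: repeats black → white → grey; black, white, grey, black, white → grey → black.
Y: +1 each step, so -36, -35, -34, -33, -32 → -31 → -30.
Z: -45, -44, -43, -42, -41 → -40 → -39 (always 9 less than the y).
So the next two triples are (x=grey; y=-31; z=-40) and (x=black; y=-30; z=-39).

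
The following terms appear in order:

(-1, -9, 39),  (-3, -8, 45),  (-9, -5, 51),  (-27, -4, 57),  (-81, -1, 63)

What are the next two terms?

(-243, 0, 69), (-729, 3, 75)

First value goes -1, -3, -9, -27, -81 → -243 → -729 (×3 each step).
For the second value, alternating steps +1, +3, +1, +3, …: -9, -8, -5, -4, -1 → 0 → 3.
Third value: +6 each step; 39, 45, 51, 57, 63 → 69 → 75.
So the next two terms are (-243, 0, 69) and (-729, 3, 75).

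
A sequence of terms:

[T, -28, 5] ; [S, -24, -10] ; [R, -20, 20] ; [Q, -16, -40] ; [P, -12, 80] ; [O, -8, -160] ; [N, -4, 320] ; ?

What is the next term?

Letter: T, S, R, Q, P, O, N → M (letters move back 1 place in the alphabet).
Second coordinate: +4 each step, so -28, -24, -20, -16, -12, -8, -4 → 0.
Third coordinate: 5, -10, 20, -40, 80, -160, 320 → -640 (×(-2) each step).
Combining the parts gives [M, 0, -640].

[M, 0, -640]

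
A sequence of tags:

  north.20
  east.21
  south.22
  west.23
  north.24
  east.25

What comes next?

south.26

Direction: repeats north → east → south → west, so north, east, south, west, north, east → south.
Second component: 20, 21, 22, 23, 24, 25 → 26 (+1 each step).
So the next tag is south.26.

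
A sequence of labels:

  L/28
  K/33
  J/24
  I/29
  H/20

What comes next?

G/25

For the letter, letters move back 1 place in the alphabet: L, K, J, I, H → G.
Second component goes 28, 33, 24, 29, 20 → 25 (alternating steps +5, −9, +5, −9, …).
Combining the parts gives G/25.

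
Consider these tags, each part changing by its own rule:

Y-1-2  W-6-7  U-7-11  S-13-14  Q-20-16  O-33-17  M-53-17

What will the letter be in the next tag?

Letter: letters move back 2 places in the alphabet, so Y, W, U, S, Q, O, M → K.

K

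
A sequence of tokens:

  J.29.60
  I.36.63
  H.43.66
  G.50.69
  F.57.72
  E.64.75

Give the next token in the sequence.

Letter: J, I, H, G, F, E → D (letters move back 1 place in the alphabet).
Second component — +7 each step: 29, 36, 43, 50, 57, 64 → 71.
Third component: +3 each step, so 60, 63, 66, 69, 72, 75 → 78.
So the next token is D.71.78.

D.71.78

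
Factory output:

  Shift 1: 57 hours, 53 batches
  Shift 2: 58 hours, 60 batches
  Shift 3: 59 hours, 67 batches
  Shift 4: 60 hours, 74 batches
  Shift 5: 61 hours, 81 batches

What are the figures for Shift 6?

Hours — +1 each step: 57, 58, 59, 60, 61 → 62.
Batches: +7 each step, so 53, 60, 67, 74, 81 → 88.
Combining the parts gives 62 hours, 88 batches.

62 hours, 88 batches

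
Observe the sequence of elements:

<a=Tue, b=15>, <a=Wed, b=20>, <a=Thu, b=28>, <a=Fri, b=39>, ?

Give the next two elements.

For the a, runs through the weekdays Mon→Sun: Tue, Wed, Thu, Fri → Sat → Sun.
B: differences are 5, 8, 11, … (increasing by 3 each time), so 15, 20, 28, 39 → 53 → 70.
Putting the parts together: <a=Sat, b=53> and then <a=Sun, b=70>.

<a=Sat, b=53>, <a=Sun, b=70>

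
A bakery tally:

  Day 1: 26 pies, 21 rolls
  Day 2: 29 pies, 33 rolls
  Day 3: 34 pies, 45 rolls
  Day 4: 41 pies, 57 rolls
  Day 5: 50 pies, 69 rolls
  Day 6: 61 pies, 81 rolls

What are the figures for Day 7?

74 pies, 93 rolls

Pies: differences are 3, 5, 7, … (increasing by 2 each time); 26, 29, 34, 41, 50, 61 → 74.
Rolls: 21, 33, 45, 57, 69, 81 → 93 (+12 each step).
Combining the parts gives 74 pies, 93 rolls.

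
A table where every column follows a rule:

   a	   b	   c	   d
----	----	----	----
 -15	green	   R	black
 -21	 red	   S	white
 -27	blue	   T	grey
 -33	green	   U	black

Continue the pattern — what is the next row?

-39  red  V  white

Column a: -15, -21, -27, -33 → -39 (−6 each step).
Column b: repeats green → red → blue; green, red, blue, green → red.
Column c: letters move forward 1 place in the alphabet; R, S, T, U → V.
Column d: black, white, grey, black → white (repeats black → white → grey).
Putting it together: -39  red  V  white.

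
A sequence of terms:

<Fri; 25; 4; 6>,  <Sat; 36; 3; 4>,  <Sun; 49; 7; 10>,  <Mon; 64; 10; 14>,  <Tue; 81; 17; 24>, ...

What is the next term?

Day: runs through the weekdays Mon→Sun, so Fri, Sat, Sun, Mon, Tue → Wed.
Second part: perfect squares: 5², 6², 7², …, so 25, 36, 49, 64, 81 → 100.
Third part — each term is the sum of the two before it: 4, 3, 7, 10, 17 → 27.
For the fourth part, each term is the sum of the two before it: 6, 4, 10, 14, 24 → 38.
Putting it together: <Wed; 100; 27; 38>.

<Wed; 100; 27; 38>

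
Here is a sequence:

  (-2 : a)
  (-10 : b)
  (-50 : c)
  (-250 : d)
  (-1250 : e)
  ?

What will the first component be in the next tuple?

For the first component, ×5 each step: -2, -10, -50, -250, -1250 → -6250.

-6250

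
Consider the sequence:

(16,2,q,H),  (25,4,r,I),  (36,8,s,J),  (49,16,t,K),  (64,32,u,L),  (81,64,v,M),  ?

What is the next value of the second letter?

N

Second letter: H, I, J, K, L, M → N (letters move forward 1 place in the alphabet).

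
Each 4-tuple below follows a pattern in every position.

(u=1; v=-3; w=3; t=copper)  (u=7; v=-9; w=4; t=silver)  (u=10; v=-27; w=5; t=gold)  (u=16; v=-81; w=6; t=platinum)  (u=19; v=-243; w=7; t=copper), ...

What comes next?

U: alternating steps +6, +3, +6, +3, …; 1, 7, 10, 16, 19 → 25.
V — ×3 each step: -3, -9, -27, -81, -243 → -729.
W: 3, 4, 5, 6, 7 → 8 (+1 each step).
T — repeats copper → silver → gold → platinum: copper, silver, gold, platinum, copper → silver.
Combining the parts gives (u=25; v=-729; w=8; t=silver).

(u=25; v=-729; w=8; t=silver)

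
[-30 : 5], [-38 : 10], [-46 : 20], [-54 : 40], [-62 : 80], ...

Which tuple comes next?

[-70 : 160]

First value: −8 each step; -30, -38, -46, -54, -62 → -70.
For the second value, ×2 each step: 5, 10, 20, 40, 80 → 160.
So the next tuple is [-70 : 160].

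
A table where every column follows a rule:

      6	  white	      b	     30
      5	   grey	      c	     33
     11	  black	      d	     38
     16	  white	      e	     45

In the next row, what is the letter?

First component: each term is the sum of the two before it, so 6, 5, 11, 16 → 27.
Shade: white, grey, black, white → grey (repeats white → grey → black).
For the letter, letters move forward 1 place in the alphabet: b, c, d, e → f.
Fourth component goes 30, 33, 38, 45 → 54 (differences are 3, 5, 7, … (increasing by 2 each time)).

f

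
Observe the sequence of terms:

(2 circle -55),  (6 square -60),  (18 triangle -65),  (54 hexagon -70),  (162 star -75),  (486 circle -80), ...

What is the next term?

(1458 square -85)

First component: 2, 6, 18, 54, 162, 486 → 1458 (×3 each step).
Shape: repeats circle → square → triangle → hexagon → star, so circle, square, triangle, hexagon, star, circle → square.
Third component goes -55, -60, -65, -70, -75, -80 → -85 (−5 each step).
So the next term is (1458 square -85).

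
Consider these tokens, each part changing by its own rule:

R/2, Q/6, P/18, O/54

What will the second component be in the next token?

Letter: letters move back 1 place in the alphabet, so R, Q, P, O → N.
Second component — ×3 each step: 2, 6, 18, 54 → 162.

162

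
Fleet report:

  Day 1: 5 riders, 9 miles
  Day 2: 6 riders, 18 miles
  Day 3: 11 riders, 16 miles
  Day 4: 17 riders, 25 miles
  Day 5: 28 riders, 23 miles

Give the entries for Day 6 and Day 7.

Riders: each term is the sum of the two before it; 5, 6, 11, 17, 28 → 45 → 73.
Miles goes 9, 18, 16, 25, 23 → 32 → 30 (alternating steps +9, −2, +9, −2, …).
Putting the parts together: 45 riders, 32 miles and then 73 riders, 30 miles.

45 riders, 32 miles; 73 riders, 30 miles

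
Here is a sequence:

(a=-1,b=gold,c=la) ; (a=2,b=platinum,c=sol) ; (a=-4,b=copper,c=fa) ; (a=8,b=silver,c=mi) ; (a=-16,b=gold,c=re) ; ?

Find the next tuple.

(a=32,b=platinum,c=do)

A — ×(-2) each step: -1, 2, -4, 8, -16 → 32.
B: gold, platinum, copper, silver, gold → platinum (repeats gold → platinum → copper → silver).
C: runs backward through the solfège scale do→ti; la, sol, fa, mi, re → do.
Putting it together: (a=32,b=platinum,c=do).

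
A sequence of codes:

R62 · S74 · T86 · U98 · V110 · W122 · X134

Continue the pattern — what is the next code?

Y146

Letter: letters move forward 1 place in the alphabet, so R, S, T, U, V, W, X → Y.
For the second component, +12 each step: 62, 74, 86, 98, 110, 122, 134 → 146.
Putting it together: Y146.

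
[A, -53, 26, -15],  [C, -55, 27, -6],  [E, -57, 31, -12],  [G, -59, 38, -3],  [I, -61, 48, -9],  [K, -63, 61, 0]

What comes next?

[M, -65, 77, -6]

Letter: A, C, E, G, I, K → M (letters move forward 2 places in the alphabet).
Second component — −2 each step: -53, -55, -57, -59, -61, -63 → -65.
Third component — differences are 1, 4, 7, … (increasing by 3 each time): 26, 27, 31, 38, 48, 61 → 77.
Fourth component — alternating steps +9, −6, +9, −6, …: -15, -6, -12, -3, -9, 0 → -6.
So the next element is [M, -65, 77, -6].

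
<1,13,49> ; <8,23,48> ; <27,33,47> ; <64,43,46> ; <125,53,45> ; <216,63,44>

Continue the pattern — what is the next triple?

<343,73,43>

First slot: 1, 8, 27, 64, 125, 216 → 343 (perfect cubes: 1³, 2³, 3³, …).
Second slot: +10 each step, so 13, 23, 33, 43, 53, 63 → 73.
Third slot — −1 each step: 49, 48, 47, 46, 45, 44 → 43.
Combining the parts gives <343,73,43>.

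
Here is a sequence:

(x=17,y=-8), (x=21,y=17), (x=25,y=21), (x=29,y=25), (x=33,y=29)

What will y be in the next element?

33

X — +4 each step: 17, 21, 25, 29, 33 → 37.
Y: -8, 17, 21, 25, 29 → 33 (always the previous value of the x).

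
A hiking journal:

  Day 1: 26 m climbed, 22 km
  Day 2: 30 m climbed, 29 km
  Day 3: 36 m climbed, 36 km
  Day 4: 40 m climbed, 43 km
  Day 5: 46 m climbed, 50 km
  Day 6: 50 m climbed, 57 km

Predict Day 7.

M climbed: alternating steps +4, +6, +4, +6, …, so 26, 30, 36, 40, 46, 50 → 56.
Km goes 22, 29, 36, 43, 50, 57 → 64 (+7 each step).
Putting it together: 56 m climbed, 64 km.

56 m climbed, 64 km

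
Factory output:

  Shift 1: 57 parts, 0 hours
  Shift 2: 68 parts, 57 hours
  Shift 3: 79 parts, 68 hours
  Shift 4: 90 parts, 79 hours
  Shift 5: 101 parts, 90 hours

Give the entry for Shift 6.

112 parts, 101 hours

Parts goes 57, 68, 79, 90, 101 → 112 (+11 each step).
Hours: 0, 57, 68, 79, 90 → 101 (always the previous value of the parts).
Combining the parts gives 112 parts, 101 hours.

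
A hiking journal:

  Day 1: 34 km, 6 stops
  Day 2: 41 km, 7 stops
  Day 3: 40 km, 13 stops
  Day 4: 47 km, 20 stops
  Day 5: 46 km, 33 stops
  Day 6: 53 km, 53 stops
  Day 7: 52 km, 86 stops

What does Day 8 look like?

59 km, 139 stops

Km: alternating steps +7, −1, +7, −1, …; 34, 41, 40, 47, 46, 53, 52 → 59.
Stops: each term is the sum of the two before it, so 6, 7, 13, 20, 33, 53, 86 → 139.
Putting it together: 59 km, 139 stops.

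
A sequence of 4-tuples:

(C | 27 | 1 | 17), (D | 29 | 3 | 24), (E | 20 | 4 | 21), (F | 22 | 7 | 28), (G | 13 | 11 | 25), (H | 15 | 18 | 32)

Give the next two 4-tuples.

Letter: letters move forward 1 place in the alphabet, so C, D, E, F, G, H → I → J.
Second slot: alternating steps +2, −9, +2, −9, …; 27, 29, 20, 22, 13, 15 → 6 → 8.
Third slot: 1, 3, 4, 7, 11, 18 → 29 → 47 (each term is the sum of the two before it).
For the fourth slot, alternating steps +7, −3, +7, −3, …: 17, 24, 21, 28, 25, 32 → 29 → 36.
Putting the parts together: (I | 6 | 29 | 29) and then (J | 8 | 47 | 36).

(I | 6 | 29 | 29), (J | 8 | 47 | 36)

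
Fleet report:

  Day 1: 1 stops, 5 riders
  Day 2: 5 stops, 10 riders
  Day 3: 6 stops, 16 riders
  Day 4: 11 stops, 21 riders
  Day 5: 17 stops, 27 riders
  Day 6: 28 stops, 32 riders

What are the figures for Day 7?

45 stops, 38 riders

Stops: each term is the sum of the two before it, so 1, 5, 6, 11, 17, 28 → 45.
Riders: alternating steps +5, +6, +5, +6, …, so 5, 10, 16, 21, 27, 32 → 38.
So the next line is 45 stops, 38 riders.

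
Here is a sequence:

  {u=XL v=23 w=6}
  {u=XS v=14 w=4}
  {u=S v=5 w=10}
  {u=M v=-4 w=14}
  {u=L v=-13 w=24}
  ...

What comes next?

For the u, runs through clothing sizes XS→XL: XL, XS, S, M, L → XL.
V goes 23, 14, 5, -4, -13 → -22 (−9 each step).
For the w, each term is the sum of the two before it: 6, 4, 10, 14, 24 → 38.
Combining the parts gives {u=XL v=-22 w=38}.

{u=XL v=-22 w=38}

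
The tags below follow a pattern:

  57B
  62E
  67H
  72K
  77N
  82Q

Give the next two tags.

First component: +5 each step; 57, 62, 67, 72, 77, 82 → 87 → 92.
For the letter, letters move forward 3 places in the alphabet: B, E, H, K, N, Q → T → W.
So the next two tags are 87T and 92W.

87T, 92W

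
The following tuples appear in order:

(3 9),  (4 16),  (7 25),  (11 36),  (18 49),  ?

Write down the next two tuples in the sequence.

For the first coordinate, each term is the sum of the two before it: 3, 4, 7, 11, 18 → 29 → 47.
Second coordinate goes 9, 16, 25, 36, 49 → 64 → 81 (perfect squares: 3², 4², 5², …).
Putting the parts together: (29 64) and then (47 81).

(29 64), (47 81)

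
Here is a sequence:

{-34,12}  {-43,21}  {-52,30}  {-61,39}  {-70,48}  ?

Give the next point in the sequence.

{-79,57}

First part goes -34, -43, -52, -61, -70 → -79 (−9 each step).
Second part: together with the first part always sums to -22; 12, 21, 30, 39, 48 → 57.
Combining the parts gives {-79,57}.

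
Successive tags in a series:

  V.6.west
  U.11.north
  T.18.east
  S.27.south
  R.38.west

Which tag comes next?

Q.51.north

Letter goes V, U, T, S, R → Q (letters move back 1 place in the alphabet).
Second component: differences are 5, 7, 9, … (increasing by 2 each time); 6, 11, 18, 27, 38 → 51.
Direction: west, north, east, south, west → north (repeats west → north → east → south).
Putting it together: Q.51.north.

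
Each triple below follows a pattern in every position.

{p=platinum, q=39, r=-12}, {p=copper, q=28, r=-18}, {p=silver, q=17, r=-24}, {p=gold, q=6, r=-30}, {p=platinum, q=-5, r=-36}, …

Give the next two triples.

P: platinum, copper, silver, gold, platinum → copper → silver (repeats platinum → copper → silver → gold).
Q goes 39, 28, 17, 6, -5 → -16 → -27 (−11 each step).
R: −6 each step; -12, -18, -24, -30, -36 → -42 → -48.
So the next two triples are {p=copper, q=-16, r=-42} and {p=silver, q=-27, r=-48}.

{p=copper, q=-16, r=-42}, {p=silver, q=-27, r=-48}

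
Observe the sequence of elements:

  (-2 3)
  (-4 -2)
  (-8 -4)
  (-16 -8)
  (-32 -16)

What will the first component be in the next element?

First component: ×2 each step, so -2, -4, -8, -16, -32 → -64.

-64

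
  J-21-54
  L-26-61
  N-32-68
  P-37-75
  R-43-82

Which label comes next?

For the letter, letters move forward 2 places in the alphabet: J, L, N, P, R → T.
Second component: 21, 26, 32, 37, 43 → 48 (alternating steps +5, +6, +5, +6, …).
Third component: +7 each step, so 54, 61, 68, 75, 82 → 89.
So the next label is T-48-89.

T-48-89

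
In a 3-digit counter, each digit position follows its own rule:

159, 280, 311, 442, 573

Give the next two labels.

First digit: +1 each step, mod 10; 1, 2, 3, 4, 5 → 6 → 7.
Second digit: +3 each step, mod 10; 5, 8, 1, 4, 7 → 0 → 3.
Third digit: +1 each step, mod 10, so 9, 0, 1, 2, 3 → 4 → 5.
So the next two labels are 604 and 735.

604, 735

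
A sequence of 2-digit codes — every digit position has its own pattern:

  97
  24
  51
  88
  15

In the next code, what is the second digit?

2

Second digit goes 7, 4, 1, 8, 5 → 2 (−3 each step, mod 10).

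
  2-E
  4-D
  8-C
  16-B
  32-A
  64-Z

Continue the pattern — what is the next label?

First component: ×2 each step; 2, 4, 8, 16, 32, 64 → 128.
Letter goes E, D, C, B, A, Z → Y (letters move back 1 place in the alphabet, wrapping A→Z).
So the next label is 128-Y.

128-Y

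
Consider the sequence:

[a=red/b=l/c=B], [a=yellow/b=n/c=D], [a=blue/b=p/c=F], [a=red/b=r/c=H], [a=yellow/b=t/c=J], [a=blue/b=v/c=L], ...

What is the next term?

A: repeats red → yellow → blue, so red, yellow, blue, red, yellow, blue → red.
B goes l, n, p, r, t, v → x (letters move forward 2 places in the alphabet).
C: letters move forward 2 places in the alphabet; B, D, F, H, J, L → N.
Combining the parts gives [a=red/b=x/c=N].

[a=red/b=x/c=N]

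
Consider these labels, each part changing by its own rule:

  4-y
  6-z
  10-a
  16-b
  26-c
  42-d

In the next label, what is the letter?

Letter — letters move forward 1 place in the alphabet, wrapping Z→A: y, z, a, b, c, d → e.

e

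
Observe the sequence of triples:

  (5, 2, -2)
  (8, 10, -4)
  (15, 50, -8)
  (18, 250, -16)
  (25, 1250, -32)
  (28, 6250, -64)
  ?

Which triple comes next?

(35, 31250, -128)

First part: alternating steps +3, +7, +3, +7, …, so 5, 8, 15, 18, 25, 28 → 35.
Second part: ×5 each step; 2, 10, 50, 250, 1250, 6250 → 31250.
For the third part, ×2 each step: -2, -4, -8, -16, -32, -64 → -128.
So the next triple is (35, 31250, -128).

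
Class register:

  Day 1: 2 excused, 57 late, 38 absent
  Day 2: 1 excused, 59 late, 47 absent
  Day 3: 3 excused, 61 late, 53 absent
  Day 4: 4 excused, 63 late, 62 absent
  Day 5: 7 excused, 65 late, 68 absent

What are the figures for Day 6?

11 excused, 67 late, 77 absent

For the excused, each term is the sum of the two before it: 2, 1, 3, 4, 7 → 11.
Late: +2 each step, so 57, 59, 61, 63, 65 → 67.
Absent: alternating steps +9, +6, +9, +6, …; 38, 47, 53, 62, 68 → 77.
So the next record is 11 excused, 67 late, 77 absent.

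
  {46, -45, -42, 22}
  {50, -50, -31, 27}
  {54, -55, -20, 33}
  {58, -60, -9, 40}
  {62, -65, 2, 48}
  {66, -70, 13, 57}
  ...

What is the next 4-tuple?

First value — +4 each step: 46, 50, 54, 58, 62, 66 → 70.
Second value: −5 each step; -45, -50, -55, -60, -65, -70 → -75.
Third value: +11 each step; -42, -31, -20, -9, 2, 13 → 24.
For the fourth value, differences are 5, 6, 7, … (increasing by 1 each time): 22, 27, 33, 40, 48, 57 → 67.
Combining the parts gives {70, -75, 24, 67}.

{70, -75, 24, 67}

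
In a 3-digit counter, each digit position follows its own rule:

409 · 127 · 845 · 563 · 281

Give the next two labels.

First digit — −3 each step, mod 10: 4, 1, 8, 5, 2 → 9 → 6.
Second digit: +2 each step, mod 10, so 0, 2, 4, 6, 8 → 0 → 2.
Third digit — −2 each step, mod 10: 9, 7, 5, 3, 1 → 9 → 7.
Putting the parts together: 909 and then 627.

909, 627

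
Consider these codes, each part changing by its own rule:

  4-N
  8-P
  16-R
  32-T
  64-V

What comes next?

128-X

First component: ×2 each step, so 4, 8, 16, 32, 64 → 128.
Letter: letters move forward 2 places in the alphabet; N, P, R, T, V → X.
Combining the parts gives 128-X.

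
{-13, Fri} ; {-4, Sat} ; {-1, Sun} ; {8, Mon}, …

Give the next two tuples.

For the first entry, alternating steps +9, +3, +9, +3, …: -13, -4, -1, 8 → 11 → 20.
Day goes Fri, Sat, Sun, Mon → Tue → Wed (runs through the weekdays Mon→Sun).
So the next two tuples are {11, Tue} and {20, Wed}.

{11, Tue}, {20, Wed}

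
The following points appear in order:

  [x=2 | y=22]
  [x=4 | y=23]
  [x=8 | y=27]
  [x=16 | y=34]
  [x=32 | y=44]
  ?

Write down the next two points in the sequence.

[x=64 | y=57], [x=128 | y=73]

X goes 2, 4, 8, 16, 32 → 64 → 128 (×2 each step).
Y: differences are 1, 4, 7, … (increasing by 3 each time); 22, 23, 27, 34, 44 → 57 → 73.
Putting the parts together: [x=64 | y=57] and then [x=128 | y=73].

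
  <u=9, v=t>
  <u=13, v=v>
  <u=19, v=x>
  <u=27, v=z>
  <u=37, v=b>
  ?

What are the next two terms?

U — differences are 4, 6, 8, … (increasing by 2 each time): 9, 13, 19, 27, 37 → 49 → 63.
V: t, v, x, z, b → d → f (letters move forward 2 places in the alphabet, wrapping Z→A).
Putting the parts together: <u=49, v=d> and then <u=63, v=f>.

<u=49, v=d>, <u=63, v=f>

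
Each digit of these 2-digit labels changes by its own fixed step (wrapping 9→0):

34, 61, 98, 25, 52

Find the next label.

First digit — +3 each step, mod 10: 3, 6, 9, 2, 5 → 8.
Second digit goes 4, 1, 8, 5, 2 → 9 (−3 each step, mod 10).
Combining the parts gives 89.

89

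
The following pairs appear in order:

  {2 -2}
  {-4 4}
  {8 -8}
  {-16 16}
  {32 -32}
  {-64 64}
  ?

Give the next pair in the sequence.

{128 -128}

First value — ×(-2) each step: 2, -4, 8, -16, 32, -64 → 128.
Second value goes -2, 4, -8, 16, -32, 64 → -128 (always the negative of the first value).
Combining the parts gives {128 -128}.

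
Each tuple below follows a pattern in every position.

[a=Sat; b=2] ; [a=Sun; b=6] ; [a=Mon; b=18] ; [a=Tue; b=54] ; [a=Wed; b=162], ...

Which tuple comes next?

A: runs through the weekdays Mon→Sun; Sat, Sun, Mon, Tue, Wed → Thu.
B: ×3 each step, so 2, 6, 18, 54, 162 → 486.
Combining the parts gives [a=Thu; b=486].

[a=Thu; b=486]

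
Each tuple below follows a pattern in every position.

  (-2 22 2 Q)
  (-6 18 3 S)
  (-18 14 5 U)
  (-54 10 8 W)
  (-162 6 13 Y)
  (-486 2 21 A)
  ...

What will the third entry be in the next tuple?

34

Third entry goes 2, 3, 5, 8, 13, 21 → 34 (each term is the sum of the two before it).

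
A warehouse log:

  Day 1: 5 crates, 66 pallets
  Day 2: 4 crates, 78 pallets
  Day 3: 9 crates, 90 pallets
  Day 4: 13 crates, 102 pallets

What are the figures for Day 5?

22 crates, 114 pallets

Crates — each term is the sum of the two before it: 5, 4, 9, 13 → 22.
Pallets — +12 each step: 66, 78, 90, 102 → 114.
Combining the parts gives 22 crates, 114 pallets.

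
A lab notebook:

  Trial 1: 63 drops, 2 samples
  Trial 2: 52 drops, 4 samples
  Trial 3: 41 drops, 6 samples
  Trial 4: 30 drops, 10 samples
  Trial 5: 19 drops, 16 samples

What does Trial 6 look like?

Drops — −11 each step: 63, 52, 41, 30, 19 → 8.
Samples: each term is the sum of the two before it, so 2, 4, 6, 10, 16 → 26.
Putting it together: 8 drops, 26 samples.

8 drops, 26 samples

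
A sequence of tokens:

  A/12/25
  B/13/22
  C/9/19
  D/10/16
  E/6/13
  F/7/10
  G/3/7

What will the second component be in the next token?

Second component: 12, 13, 9, 10, 6, 7, 3 → 4 (alternating steps +1, −4, +1, −4, …).

4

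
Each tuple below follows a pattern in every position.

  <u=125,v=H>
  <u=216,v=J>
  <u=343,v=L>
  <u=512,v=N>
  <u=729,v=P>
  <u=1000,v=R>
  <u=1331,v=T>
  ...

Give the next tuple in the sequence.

<u=1728,v=V>

U — perfect cubes: 5³, 6³, 7³, …: 125, 216, 343, 512, 729, 1000, 1331 → 1728.
V: letters move forward 2 places in the alphabet, so H, J, L, N, P, R, T → V.
Putting it together: <u=1728,v=V>.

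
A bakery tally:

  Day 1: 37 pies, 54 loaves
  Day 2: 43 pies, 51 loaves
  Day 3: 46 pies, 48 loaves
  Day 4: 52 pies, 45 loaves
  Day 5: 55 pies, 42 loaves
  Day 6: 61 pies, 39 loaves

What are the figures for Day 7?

64 pies, 36 loaves

Pies: alternating steps +6, +3, +6, +3, …, so 37, 43, 46, 52, 55, 61 → 64.
For the loaves, −3 each step: 54, 51, 48, 45, 42, 39 → 36.
So the next row is 64 pies, 36 loaves.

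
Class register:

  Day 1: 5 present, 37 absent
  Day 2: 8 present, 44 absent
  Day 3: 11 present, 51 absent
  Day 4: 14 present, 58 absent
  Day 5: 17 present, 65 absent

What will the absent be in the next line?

72

Absent — +7 each step: 37, 44, 51, 58, 65 → 72.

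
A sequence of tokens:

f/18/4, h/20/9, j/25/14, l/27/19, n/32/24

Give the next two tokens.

For the letter, letters move forward 2 places in the alphabet: f, h, j, l, n → p → r.
For the second component, alternating steps +2, +5, +2, +5, …: 18, 20, 25, 27, 32 → 34 → 39.
Third component: +5 each step, so 4, 9, 14, 19, 24 → 29 → 34.
Putting the parts together: p/34/29 and then r/39/34.

p/34/29, r/39/34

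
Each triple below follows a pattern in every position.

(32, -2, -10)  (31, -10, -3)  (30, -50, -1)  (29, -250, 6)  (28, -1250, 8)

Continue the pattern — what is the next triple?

(27, -6250, 15)

For the first slot, −1 each step: 32, 31, 30, 29, 28 → 27.
Second slot: ×5 each step; -2, -10, -50, -250, -1250 → -6250.
Third slot: alternating steps +7, +2, +7, +2, …; -10, -3, -1, 6, 8 → 15.
Combining the parts gives (27, -6250, 15).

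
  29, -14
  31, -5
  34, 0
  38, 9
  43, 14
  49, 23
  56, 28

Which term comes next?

First part: differences are 2, 3, 4, … (increasing by 1 each time); 29, 31, 34, 38, 43, 49, 56 → 64.
Second part: -14, -5, 0, 9, 14, 23, 28 → 37 (alternating steps +9, +5, +9, +5, …).
So the next term is 64, 37.

64, 37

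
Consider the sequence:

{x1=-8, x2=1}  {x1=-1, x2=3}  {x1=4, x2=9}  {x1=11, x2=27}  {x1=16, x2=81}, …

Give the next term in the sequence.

X1: alternating steps +7, +5, +7, +5, …, so -8, -1, 4, 11, 16 → 23.
X2: ×3 each step; 1, 3, 9, 27, 81 → 243.
Combining the parts gives {x1=23, x2=243}.

{x1=23, x2=243}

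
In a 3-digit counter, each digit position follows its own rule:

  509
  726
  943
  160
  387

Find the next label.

504

First digit — +2 each step, mod 10: 5, 7, 9, 1, 3 → 5.
For the second digit, +2 each step, mod 10: 0, 2, 4, 6, 8 → 0.
For the third digit, −3 each step, mod 10: 9, 6, 3, 0, 7 → 4.
So the next label is 504.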